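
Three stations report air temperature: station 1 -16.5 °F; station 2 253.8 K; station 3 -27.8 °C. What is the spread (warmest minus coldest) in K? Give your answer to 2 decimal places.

station 1: -16.5 °F = -26.944 °C.
station 2: 253.8 K = -19.350 °C.
Spread: (-19.350) − (-27.800) = 8.450 °C.

8.45 K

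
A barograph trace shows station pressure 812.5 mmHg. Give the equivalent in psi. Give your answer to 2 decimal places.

1 mmHg = 0.0193368 psi, so 812.5 × 0.0193368 = 15.71 psi.

15.71 psi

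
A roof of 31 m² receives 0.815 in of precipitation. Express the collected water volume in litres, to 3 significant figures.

Depth: 0.815 in × 25.4 = 20.701 mm.
1 mm over 1 m² is 1 L, so volume = 20.701 × 31 = 641.731 L ≈ 642 L.

642 litres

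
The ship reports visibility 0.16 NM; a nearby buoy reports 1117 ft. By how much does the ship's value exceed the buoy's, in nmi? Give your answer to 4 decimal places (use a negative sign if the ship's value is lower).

the buoy: 1117 ft = 0.183835 nmi.
Difference: 0.160000 − 0.183835 = -0.0238 nmi.

-0.0238 nmi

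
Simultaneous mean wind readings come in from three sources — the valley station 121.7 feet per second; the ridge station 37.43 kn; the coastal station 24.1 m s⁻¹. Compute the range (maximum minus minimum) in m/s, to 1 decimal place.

17.8 m/s

the valley station: 121.7 ft/s = 37.094 m/s.
the ridge station: 37.43 kt = 19.256 m/s.
Spread: 37.094 − 19.256 = 17.8 m/s.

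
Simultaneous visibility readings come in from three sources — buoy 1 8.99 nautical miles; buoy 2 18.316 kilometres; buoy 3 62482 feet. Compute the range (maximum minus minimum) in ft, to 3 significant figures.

buoy 1: 8.99 nmi = 54624.28 ft.
buoy 2: 18.316 km = 60091.86 ft.
Spread: 62482.00 − 54624.28 = 7860 ft.

7860 ft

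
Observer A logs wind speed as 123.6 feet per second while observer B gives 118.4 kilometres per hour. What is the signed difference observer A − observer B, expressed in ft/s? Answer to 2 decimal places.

15.70 ft/s

observer B: 118.4 km/h = 107.9032 ft/s.
Difference: 123.6000 − 107.9032 = 15.70 ft/s.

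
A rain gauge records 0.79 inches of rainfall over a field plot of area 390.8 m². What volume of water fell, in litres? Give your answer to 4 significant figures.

7842 litres

Depth: 0.79 in × 25.4 = 20.066 mm.
1 mm over 1 m² is 1 L, so volume = 20.066 × 390.8 = 7841.7928 L ≈ 7842 L.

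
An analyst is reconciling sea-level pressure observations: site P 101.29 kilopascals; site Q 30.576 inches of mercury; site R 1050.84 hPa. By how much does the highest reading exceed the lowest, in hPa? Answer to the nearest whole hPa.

site P: 101.29 kPa = 1012.90 hPa.
site Q: 30.576 inHg = 1035.42 hPa.
Spread: 1050.84 − 1012.90 = 38 hPa.

38 hPa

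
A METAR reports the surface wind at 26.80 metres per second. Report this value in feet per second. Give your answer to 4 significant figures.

87.93 ft/s

1 m/s = 3.28084 ft/s, so 26.80 × 3.28084 = 87.93 ft/s.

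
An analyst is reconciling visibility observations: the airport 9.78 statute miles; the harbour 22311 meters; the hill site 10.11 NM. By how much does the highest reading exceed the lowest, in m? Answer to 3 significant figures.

the airport: 9.78 SM = 15739.38 m.
the hill site: 10.11 nmi = 18723.72 m.
Spread: 22311.00 − 15739.38 = 6570 m.

6570 m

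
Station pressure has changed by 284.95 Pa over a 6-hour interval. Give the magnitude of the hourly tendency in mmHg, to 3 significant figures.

284.95 Pa / 6 h × 0.00750062 mmHg/Pa = 0.356 mmHg/h.

0.356 mmHg per hour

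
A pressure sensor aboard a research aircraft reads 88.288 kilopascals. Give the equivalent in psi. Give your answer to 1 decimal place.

12.8 psi

1 kPa = 0.145038 psi, so 88.288 × 0.145038 = 12.8 psi.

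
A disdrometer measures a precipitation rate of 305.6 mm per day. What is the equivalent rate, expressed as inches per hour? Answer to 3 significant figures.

0.501 in/hour

305.6 mm/day × 0.0393701 in/mm × 0.0416667 day/hour = 0.501 in/hour.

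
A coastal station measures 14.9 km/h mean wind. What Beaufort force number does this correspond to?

14.9 km/h = 4.1 m/s, which is Beaufort 3 (gentle breeze, 3.4–5.4 m/s).

Beaufort force 3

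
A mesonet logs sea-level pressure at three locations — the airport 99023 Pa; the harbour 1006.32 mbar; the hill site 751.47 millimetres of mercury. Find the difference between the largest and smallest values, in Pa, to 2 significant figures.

1600 Pa

the harbour: 1006.32 mb = 100632.00 Pa.
the hill site: 751.47 mmHg = 100187.77 Pa.
Spread: 100632.00 − 99023.00 = 1600 Pa.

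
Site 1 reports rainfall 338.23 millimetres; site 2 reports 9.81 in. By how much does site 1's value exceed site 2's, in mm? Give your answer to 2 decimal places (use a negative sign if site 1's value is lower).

89.06 mm

site 2: 9.81 in = 249.1740 mm.
Difference: 338.2300 − 249.1740 = 89.06 mm.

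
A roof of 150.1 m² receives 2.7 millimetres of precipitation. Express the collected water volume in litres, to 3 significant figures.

1 mm over 1 m² is 1 L, so volume = 2.7 × 150.1 = 405.27 L ≈ 405 L.

405 litres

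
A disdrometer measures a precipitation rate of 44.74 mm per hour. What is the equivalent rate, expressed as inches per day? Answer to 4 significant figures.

42.27 in/day

44.74 mm/hour × 0.0393701 in/mm × 24 hour/day = 42.27 in/day.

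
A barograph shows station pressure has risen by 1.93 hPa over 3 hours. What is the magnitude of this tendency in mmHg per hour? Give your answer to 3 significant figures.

0.483 mmHg per hour

1.93 hPa / 3 h × 0.750062 mmHg/hPa = 0.483 mmHg/h.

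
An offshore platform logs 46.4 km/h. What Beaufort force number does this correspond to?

Beaufort force 6

46.4 km/h = 12.9 m/s, which is Beaufort 6 (strong breeze, 10.8–13.8 m/s).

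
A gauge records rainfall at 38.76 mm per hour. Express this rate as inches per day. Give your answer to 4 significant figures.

36.62 in/day

38.76 mm/hour × 0.0393701 in/mm × 24 hour/day = 36.62 in/day.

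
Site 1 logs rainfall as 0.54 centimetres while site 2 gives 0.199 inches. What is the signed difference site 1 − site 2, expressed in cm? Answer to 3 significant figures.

0.0345 cm

site 2: 0.199 in = 0.505460 cm.
Difference: 0.540000 − 0.505460 = 0.0345 cm.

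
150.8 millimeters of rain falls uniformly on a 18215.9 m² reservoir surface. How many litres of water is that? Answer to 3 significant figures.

2750000 litres

1 mm over 1 m² is 1 L, so volume = 150.8 × 18215.9 = 2746957.7 L ≈ 2750000 L.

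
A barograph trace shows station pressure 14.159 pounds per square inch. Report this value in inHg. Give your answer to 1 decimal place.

28.8 inHg

1 psi = 2.03602 inHg, so 14.159 × 2.03602 = 28.8 inHg.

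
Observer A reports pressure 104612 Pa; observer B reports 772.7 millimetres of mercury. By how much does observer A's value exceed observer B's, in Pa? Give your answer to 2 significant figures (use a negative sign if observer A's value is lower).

observer B: 772.7 mmHg = 103018.21 Pa.
Difference: 104612.00 − 103018.21 = 1600 Pa.

1600 Pa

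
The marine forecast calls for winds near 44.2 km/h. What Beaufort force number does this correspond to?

Beaufort force 6

44.2 km/h = 12.3 m/s, which is Beaufort 6 (strong breeze, 10.8–13.8 m/s).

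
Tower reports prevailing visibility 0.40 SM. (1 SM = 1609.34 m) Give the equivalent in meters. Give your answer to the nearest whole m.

1 SM = 1609.34 m, so 0.40 × 1609.34 = 644 m.

644 m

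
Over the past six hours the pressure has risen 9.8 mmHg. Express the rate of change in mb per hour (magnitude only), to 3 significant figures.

2.18 mb per hour

9.8 mmHg / 6 h × 1.33322 mb/mmHg = 2.18 mb/h.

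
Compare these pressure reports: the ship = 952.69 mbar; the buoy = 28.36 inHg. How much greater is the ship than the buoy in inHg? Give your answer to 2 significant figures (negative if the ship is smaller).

the ship: 952.69 mb = 28.1329 inHg.
Difference: 28.1329 − 28.3600 = -0.23 inHg.

-0.23 inHg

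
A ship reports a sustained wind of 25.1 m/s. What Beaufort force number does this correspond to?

Beaufort force 10

25.1 m/s lies in the Beaufort 10 band (storm, 24.5–28.4 m/s).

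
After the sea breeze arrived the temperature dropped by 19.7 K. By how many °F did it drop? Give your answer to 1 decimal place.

35.5 °F

A change of 1 °C equals a change of 1.8 °F: Δ°F = 19.7 × 1.8 = 35.5 °F.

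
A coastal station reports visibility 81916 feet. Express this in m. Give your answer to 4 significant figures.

24970 m

1 ft = 0.3048 m, so 81916 × 0.3048 = 24970 m.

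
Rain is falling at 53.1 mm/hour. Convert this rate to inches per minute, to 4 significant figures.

53.1 mm/hour × 0.0393701 in/mm × 0.0166667 hour/minute = 0.03484 in/minute.

0.03484 in/minute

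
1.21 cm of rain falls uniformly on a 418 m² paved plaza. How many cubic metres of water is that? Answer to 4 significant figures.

Depth: 1.21 cm × 10 = 12.1 mm.
1 mm over 1 m² is 1 L, so volume = 12.1 × 418 = 5057.8 L = 5.058 m³.

5.058 cubic metres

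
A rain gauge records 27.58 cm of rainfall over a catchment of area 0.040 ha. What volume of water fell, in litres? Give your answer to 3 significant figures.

Depth: 27.58 cm × 10 = 275.8 mm.
Area: 0.040 ha = 400 m².
1 mm over 1 m² is 1 L, so volume = 275.8 × 400 = 110320 L ≈ 110000 L.

110000 litres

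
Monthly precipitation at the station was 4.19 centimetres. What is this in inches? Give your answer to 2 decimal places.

1.65 in

1 cm = 0.393701 in, so 4.19 × 0.393701 = 1.65 in.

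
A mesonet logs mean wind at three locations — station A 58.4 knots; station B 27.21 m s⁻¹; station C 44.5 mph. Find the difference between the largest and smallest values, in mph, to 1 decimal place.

22.7 mph

station A: 58.4 kt = 67.206 mph.
station B: 27.21 m/s = 60.867 mph.
Spread: 67.206 − 44.500 = 22.7 mph.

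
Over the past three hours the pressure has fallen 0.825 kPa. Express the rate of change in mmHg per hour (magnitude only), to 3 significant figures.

0.825 kPa / 3 h × 7.50062 mmHg/kPa = 2.06 mmHg/h.

2.06 mmHg per hour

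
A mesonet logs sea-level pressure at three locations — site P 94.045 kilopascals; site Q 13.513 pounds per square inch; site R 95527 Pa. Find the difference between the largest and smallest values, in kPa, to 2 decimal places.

site Q: 13.513 psi = 93.1689 kPa.
site R: 95527 Pa = 95.5270 kPa.
Spread: 95.5270 − 93.1689 = 2.36 kPa.

2.36 kPa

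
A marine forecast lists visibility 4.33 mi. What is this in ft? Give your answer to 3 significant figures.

22900 ft

1 SM = 5280 ft, so 4.33 × 5280 = 22900 ft.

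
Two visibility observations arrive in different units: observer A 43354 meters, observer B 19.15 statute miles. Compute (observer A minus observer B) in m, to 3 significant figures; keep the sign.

12500 m

observer B: 19.15 SM = 30818.94 m.
Difference: 43354.00 − 30818.94 = 12500 m.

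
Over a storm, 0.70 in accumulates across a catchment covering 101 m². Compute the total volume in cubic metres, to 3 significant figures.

1.80 cubic metres

Depth: 0.70 in × 25.4 = 17.78 mm.
1 mm over 1 m² is 1 L, so volume = 17.78 × 101 = 1795.78 L = 1.80 m³.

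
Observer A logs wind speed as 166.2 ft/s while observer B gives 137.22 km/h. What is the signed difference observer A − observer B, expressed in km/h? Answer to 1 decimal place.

45.1 km/h

observer A: 166.2 ft/s = 182.368 km/h.
Difference: 182.368 − 137.220 = 45.1 km/h.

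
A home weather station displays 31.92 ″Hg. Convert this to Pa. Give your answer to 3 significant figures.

108000 Pa

1 inHg = 3386.39 Pa, so 31.92 × 3386.39 = 108000 Pa.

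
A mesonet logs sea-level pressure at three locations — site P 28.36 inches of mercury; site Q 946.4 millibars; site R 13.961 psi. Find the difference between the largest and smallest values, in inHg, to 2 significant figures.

0.48 inHg

site Q: 946.4 mb = 27.9472 inHg.
site R: 13.961 psi = 28.4249 inHg.
Spread: 28.4249 − 27.9472 = 0.48 inHg.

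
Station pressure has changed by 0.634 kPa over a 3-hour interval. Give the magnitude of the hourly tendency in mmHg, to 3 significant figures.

1.59 mmHg per hour

0.634 kPa / 3 h × 7.50062 mmHg/kPa = 1.59 mmHg/h.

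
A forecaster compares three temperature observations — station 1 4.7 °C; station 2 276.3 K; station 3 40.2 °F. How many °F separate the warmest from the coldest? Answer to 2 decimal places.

station 2: 276.3 K = 3.150 °C.
station 3: 40.2 °F = 4.556 °C.
Spread: 4.700 − 3.150 = 1.550 °C = 2.79 °F.

2.79 °F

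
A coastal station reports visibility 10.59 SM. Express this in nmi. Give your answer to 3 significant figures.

1 SM = 0.868976 nmi, so 10.59 × 0.868976 = 9.20 nmi.

9.20 nmi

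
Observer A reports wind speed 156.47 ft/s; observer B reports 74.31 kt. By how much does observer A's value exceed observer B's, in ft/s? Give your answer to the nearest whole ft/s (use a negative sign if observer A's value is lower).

observer B: 74.31 kt = 125.42 ft/s.
Difference: 156.47 − 125.42 = 31 ft/s.

31 ft/s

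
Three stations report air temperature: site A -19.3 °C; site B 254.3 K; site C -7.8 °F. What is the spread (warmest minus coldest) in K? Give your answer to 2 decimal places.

site B: 254.3 K = -18.850 °C.
site C: -7.8 °F = -22.111 °C.
Spread: (-18.850) − (-22.111) = 3.261 °C.

3.26 K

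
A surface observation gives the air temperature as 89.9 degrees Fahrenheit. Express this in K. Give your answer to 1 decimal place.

First to °C: 32.17 °C.
Then to K: 305.3 K.

305.3 K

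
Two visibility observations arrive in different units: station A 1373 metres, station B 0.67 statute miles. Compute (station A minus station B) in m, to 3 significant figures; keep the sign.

295 m

station B: 0.67 SM = 1078.26 m.
Difference: 1373.00 − 1078.26 = 295 m.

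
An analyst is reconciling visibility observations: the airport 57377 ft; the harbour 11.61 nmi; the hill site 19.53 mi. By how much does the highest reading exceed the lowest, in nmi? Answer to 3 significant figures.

the airport: 57377 ft = 9.4430 nmi.
the hill site: 19.53 SM = 16.9711 nmi.
Spread: 16.9711 − 9.4430 = 7.53 nmi.

7.53 nmi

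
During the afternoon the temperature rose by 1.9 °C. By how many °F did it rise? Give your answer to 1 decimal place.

3.4 °F

Converting a difference, only the 9/5 scale factor applies: Δ°F = 1.9 × 1.8 = 3.4 °F.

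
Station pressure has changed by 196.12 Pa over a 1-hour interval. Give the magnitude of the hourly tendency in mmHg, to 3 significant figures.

196.12 Pa / 1 h × 0.00750062 mmHg/Pa = 1.47 mmHg/h.

1.47 mmHg per hour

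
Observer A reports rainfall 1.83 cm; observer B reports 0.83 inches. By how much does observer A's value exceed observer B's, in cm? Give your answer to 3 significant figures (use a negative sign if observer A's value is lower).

observer B: 0.83 in = 2.10820 cm.
Difference: 1.83000 − 2.10820 = -0.278 cm.

-0.278 cm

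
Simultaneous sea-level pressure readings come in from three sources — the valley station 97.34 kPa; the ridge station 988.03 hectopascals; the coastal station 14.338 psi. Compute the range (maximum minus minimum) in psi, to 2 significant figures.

0.22 psi

the valley station: 97.34 kPa = 14.1180 psi.
the ridge station: 988.03 hPa = 14.3302 psi.
Spread: 14.3380 − 14.1180 = 0.22 psi.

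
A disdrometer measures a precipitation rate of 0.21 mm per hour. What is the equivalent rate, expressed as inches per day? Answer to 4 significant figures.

0.21 mm/hour × 0.0393701 in/mm × 24 hour/day = 0.1984 in/day.

0.1984 in/day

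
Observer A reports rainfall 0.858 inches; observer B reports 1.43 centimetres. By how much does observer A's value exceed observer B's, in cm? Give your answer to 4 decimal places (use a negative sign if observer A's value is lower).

0.7493 cm

observer A: 0.858 in = 2.179320 cm.
Difference: 2.179320 − 1.430000 = 0.7493 cm.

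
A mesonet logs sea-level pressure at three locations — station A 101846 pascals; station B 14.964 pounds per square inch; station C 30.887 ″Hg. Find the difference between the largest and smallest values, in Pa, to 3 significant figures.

station B: 14.964 psi = 103173.15 Pa.
station C: 30.887 inHg = 104595.40 Pa.
Spread: 104595.40 − 101846.00 = 2750 Pa.

2750 Pa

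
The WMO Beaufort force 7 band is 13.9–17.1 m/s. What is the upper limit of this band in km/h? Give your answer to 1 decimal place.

13.9–17.1 m/s × 3.6 = 50.0–61.6 km/h.

61.6 km/h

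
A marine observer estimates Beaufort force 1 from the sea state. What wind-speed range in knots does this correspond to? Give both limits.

Beaufort 1 (light air) spans 1–3 knots.

1 to 3 kt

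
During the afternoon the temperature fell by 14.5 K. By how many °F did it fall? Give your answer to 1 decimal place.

26.1 °F

A change of 1 °C equals a change of 1.8 °F: Δ°F = 14.5 × 1.8 = 26.1 °F.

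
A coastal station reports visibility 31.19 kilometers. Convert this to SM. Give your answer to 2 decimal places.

19.38 SM

1 km = 0.621371 SM, so 31.19 × 0.621371 = 19.38 SM.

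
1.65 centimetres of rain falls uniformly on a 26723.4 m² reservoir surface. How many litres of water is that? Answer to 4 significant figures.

440900 litres

Depth: 1.65 cm × 10 = 16.5 mm.
1 mm over 1 m² is 1 L, so volume = 16.5 × 26723.4 = 440936.1 L ≈ 440900 L.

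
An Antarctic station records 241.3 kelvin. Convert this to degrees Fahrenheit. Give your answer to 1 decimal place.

First to °C: -31.85 °C.
Then to °F: -25.3 °F.

-25.3 °F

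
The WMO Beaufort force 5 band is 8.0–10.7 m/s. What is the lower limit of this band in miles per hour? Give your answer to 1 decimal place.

17.9 mph

8.0–10.7 m/s × 2.237 = 17.9–23.9 mph.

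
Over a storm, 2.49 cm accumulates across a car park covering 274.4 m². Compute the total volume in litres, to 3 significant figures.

Depth: 2.49 cm × 10 = 24.9 mm.
1 mm over 1 m² is 1 L, so volume = 24.9 × 274.4 = 6832.56 L ≈ 6830 L.

6830 litres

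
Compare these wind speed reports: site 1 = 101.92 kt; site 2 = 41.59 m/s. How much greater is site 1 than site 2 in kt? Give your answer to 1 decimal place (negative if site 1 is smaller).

21.1 kt

site 2: 41.59 m/s = 80.844 kt.
Difference: 101.920 − 80.844 = 21.1 kt.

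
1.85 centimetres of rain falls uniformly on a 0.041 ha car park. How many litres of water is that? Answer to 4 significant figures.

Depth: 1.85 cm × 10 = 18.5 mm.
Area: 0.041 ha = 410 m².
1 mm over 1 m² is 1 L, so volume = 18.5 × 410 = 7585 L.

7585 litres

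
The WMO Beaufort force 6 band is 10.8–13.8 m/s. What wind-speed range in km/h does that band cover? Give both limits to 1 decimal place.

10.8–13.8 m/s × 3.6 = 38.9–49.7 km/h.

38.9 to 49.7 km/h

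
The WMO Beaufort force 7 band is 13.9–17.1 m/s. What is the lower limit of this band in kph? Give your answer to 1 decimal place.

13.9–17.1 m/s × 3.6 = 50.0–61.6 km/h.

50.0 km/h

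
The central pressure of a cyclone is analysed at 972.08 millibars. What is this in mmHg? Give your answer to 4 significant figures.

729.1 mmHg

1 mb = 0.750062 mmHg, so 972.08 × 0.750062 = 729.1 mmHg.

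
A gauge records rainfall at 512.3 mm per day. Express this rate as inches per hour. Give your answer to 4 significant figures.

0.8404 in/hour

512.3 mm/day × 0.0393701 in/mm × 0.0416667 day/hour = 0.8404 in/hour.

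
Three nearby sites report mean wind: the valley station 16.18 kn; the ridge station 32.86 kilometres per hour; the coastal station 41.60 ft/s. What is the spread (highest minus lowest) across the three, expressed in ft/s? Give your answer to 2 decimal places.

the valley station: 16.18 kt = 27.3088 ft/s.
the ridge station: 32.86 km/h = 29.9468 ft/s.
Spread: 41.6000 − 27.3088 = 14.29 ft/s.

14.29 ft/s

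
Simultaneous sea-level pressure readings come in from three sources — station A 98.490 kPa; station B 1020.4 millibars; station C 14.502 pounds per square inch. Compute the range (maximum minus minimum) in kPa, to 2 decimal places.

3.55 kPa

station B: 1020.4 mb = 102.0400 kPa.
station C: 14.502 psi = 99.9878 kPa.
Spread: 102.0400 − 98.4900 = 3.55 kPa.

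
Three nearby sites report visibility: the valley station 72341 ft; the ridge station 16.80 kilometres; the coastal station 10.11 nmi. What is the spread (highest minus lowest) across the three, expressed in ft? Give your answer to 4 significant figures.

17220 ft

the ridge station: 16.80 km = 55118.11 ft.
the coastal station: 10.11 nmi = 61429.53 ft.
Spread: 72341.00 − 55118.11 = 17220 ft.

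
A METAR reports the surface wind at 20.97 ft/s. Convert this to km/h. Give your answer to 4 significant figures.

1 ft/s = 1.09728 km/h, so 20.97 × 1.09728 = 23.01 km/h.

23.01 km/h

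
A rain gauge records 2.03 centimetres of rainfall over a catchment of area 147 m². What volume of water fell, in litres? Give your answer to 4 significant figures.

Depth: 2.03 cm × 10 = 20.3 mm.
1 mm over 1 m² is 1 L, so volume = 20.3 × 147 = 2984.1 L ≈ 2984 L.

2984 litres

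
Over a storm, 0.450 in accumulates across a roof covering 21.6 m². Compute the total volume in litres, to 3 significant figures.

247 litres

Depth: 0.450 in × 25.4 = 11.43 mm.
1 mm over 1 m² is 1 L, so volume = 11.43 × 21.6 = 246.888 L ≈ 247 L.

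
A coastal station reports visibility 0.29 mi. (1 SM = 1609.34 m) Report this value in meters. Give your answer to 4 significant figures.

1 SM = 1609.34 m, so 0.29 × 1609.34 = 466.7 m.

466.7 m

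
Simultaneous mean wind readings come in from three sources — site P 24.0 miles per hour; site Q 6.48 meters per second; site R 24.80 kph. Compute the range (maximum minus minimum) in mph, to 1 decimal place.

site Q: 6.48 m/s = 14.495 mph.
site R: 24.80 km/h = 15.410 mph.
Spread: 24.000 − 14.495 = 9.5 mph.

9.5 mph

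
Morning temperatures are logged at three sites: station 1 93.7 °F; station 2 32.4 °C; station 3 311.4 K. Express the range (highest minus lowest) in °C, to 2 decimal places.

station 1: 93.7 °F = 34.278 °C.
station 3: 311.4 K = 38.250 °C.
Spread: 38.250 − 32.400 = 5.850 °C.

5.85 °C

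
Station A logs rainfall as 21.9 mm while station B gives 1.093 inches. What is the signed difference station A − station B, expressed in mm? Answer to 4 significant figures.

-5.862 mm

station B: 1.093 in = 27.76220 mm.
Difference: 21.90000 − 27.76220 = -5.862 mm.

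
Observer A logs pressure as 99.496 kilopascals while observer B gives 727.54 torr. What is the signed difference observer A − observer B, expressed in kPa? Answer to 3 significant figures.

observer B: 727.54 mmHg = 96.9974 kPa.
Difference: 99.4960 − 96.9974 = 2.50 kPa.

2.50 kPa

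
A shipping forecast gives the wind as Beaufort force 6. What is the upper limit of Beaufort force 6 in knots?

Beaufort 6 (strong breeze) spans 22–27 knots.

27 kt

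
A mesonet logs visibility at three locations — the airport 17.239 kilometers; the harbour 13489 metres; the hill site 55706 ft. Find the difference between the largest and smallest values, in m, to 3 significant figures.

the airport: 17.239 km = 17239.00 m.
the hill site: 55706 ft = 16979.19 m.
Spread: 17239.00 − 13489.00 = 3750 m.

3750 m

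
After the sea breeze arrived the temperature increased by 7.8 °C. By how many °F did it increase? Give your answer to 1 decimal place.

14.0 °F

Converting a difference, only the 9/5 scale factor applies: Δ°F = 7.8 × 1.8 = 14.0 °F.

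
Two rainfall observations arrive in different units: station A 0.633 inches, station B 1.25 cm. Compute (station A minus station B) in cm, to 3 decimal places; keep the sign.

station A: 0.633 in = 1.60782 cm.
Difference: 1.60782 − 1.25000 = 0.358 cm.

0.358 cm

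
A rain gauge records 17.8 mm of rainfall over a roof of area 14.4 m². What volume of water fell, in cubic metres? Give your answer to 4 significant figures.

1 mm over 1 m² is 1 L, so volume = 17.8 × 14.4 = 256.32 L = 0.2563 m³.

0.2563 cubic metres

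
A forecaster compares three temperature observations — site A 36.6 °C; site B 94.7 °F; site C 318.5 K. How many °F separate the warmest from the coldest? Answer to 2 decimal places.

18.93 °F

site B: 94.7 °F = 34.833 °C.
site C: 318.5 K = 45.350 °C.
Spread: 45.350 − 34.833 = 10.517 °C = 18.93 °F.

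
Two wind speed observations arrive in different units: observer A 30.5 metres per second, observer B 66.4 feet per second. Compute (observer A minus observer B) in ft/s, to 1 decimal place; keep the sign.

observer A: 30.5 m/s = 100.066 ft/s.
Difference: 100.066 − 66.400 = 33.7 ft/s.

33.7 ft/s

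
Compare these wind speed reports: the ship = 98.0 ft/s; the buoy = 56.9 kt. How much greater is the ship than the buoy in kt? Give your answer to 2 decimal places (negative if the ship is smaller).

1.16 kt

the ship: 98.0 ft/s = 58.0634 kt.
Difference: 58.0634 − 56.9000 = 1.16 kt.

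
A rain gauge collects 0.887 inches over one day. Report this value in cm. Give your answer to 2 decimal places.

2.25 cm

1 in = 2.54 cm, so 0.887 × 2.54 = 2.25 cm.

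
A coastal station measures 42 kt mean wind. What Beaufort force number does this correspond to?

42 kt lies in the Beaufort 9 band (strong gale, 41–47 kt).

Beaufort force 9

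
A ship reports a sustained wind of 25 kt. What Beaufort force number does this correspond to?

25 kt lies in the Beaufort 6 band (strong breeze, 22–27 kt).

Beaufort force 6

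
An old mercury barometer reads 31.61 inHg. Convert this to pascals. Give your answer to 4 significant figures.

1 inHg = 3386.39 Pa, so 31.61 × 3386.39 = 107000 Pa.

107000 Pa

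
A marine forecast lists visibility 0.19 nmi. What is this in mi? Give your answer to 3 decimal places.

0.219 SM

1 nmi = 1.15078 SM, so 0.19 × 1.15078 = 0.219 SM.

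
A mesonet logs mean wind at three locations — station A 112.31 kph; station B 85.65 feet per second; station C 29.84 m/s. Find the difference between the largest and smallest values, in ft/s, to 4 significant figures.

16.70 ft/s

station A: 112.31 km/h = 102.3531 ft/s.
station C: 29.84 m/s = 97.9003 ft/s.
Spread: 102.3531 − 85.6500 = 16.70 ft/s.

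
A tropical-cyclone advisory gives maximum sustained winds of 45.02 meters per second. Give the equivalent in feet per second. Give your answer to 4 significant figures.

1 m/s = 3.28084 ft/s, so 45.02 × 3.28084 = 147.7 ft/s.

147.7 ft/s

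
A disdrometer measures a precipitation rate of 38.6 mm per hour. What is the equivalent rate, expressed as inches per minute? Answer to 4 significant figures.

38.6 mm/hour × 0.0393701 in/mm × 0.0166667 hour/minute = 0.02533 in/minute.

0.02533 in/minute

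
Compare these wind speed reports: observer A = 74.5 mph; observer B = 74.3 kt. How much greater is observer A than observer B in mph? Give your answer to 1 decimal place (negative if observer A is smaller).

observer B: 74.3 kt = 85.503 mph.
Difference: 74.500 − 85.503 = -11.0 mph.

-11.0 mph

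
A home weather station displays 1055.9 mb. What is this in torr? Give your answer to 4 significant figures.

792.0 mmHg

1 mb = 0.750062 mmHg, so 1055.9 × 0.750062 = 792.0 mmHg.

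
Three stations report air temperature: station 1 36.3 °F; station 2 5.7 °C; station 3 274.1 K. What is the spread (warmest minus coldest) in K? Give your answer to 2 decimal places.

4.75 K

station 1: 36.3 °F = 2.389 °C.
station 3: 274.1 K = 0.950 °C.
Spread: 5.700 − 0.950 = 4.750 °C.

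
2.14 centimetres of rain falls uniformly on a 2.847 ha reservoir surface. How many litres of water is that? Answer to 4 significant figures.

Depth: 2.14 cm × 10 = 21.4 mm.
Area: 2.847 ha = 28470 m².
1 mm over 1 m² is 1 L, so volume = 21.4 × 28470 = 609258 L ≈ 609300 L.

609300 litres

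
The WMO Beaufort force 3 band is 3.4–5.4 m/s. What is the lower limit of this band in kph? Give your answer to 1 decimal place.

3.4–5.4 m/s × 3.6 = 12.2–19.4 km/h.

12.2 km/h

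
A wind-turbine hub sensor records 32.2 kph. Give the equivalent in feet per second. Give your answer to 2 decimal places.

29.35 ft/s

1 km/h = 0.911344 ft/s, so 32.2 × 0.911344 = 29.35 ft/s.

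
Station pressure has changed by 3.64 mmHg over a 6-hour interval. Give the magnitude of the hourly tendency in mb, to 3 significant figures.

0.809 mb per hour

3.64 mmHg / 6 h × 1.33322 mb/mmHg = 0.809 mb/h.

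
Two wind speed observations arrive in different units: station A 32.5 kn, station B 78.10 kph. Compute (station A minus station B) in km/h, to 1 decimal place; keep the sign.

-17.9 km/h

station A: 32.5 kt = 60.190 km/h.
Difference: 60.190 − 78.100 = -17.9 km/h.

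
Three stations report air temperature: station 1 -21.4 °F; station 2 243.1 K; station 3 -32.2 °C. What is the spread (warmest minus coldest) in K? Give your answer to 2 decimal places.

2.53 K

station 1: -21.4 °F = -29.667 °C.
station 2: 243.1 K = -30.050 °C.
Spread: (-29.667) − (-32.200) = 2.533 °C.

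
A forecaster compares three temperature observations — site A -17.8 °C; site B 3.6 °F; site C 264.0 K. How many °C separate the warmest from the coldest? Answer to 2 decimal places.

8.65 °C

site B: 3.6 °F = -15.778 °C.
site C: 264.0 K = -9.150 °C.
Spread: (-9.150) − (-17.800) = 8.650 °C.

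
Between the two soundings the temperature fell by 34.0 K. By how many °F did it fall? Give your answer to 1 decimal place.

61.2 °F

For a temperature change the 32° offset cancels: Δ°F = 34.0 × 1.8 = 61.2 °F.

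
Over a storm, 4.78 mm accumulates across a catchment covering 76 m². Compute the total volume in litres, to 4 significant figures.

363.3 litres

1 mm over 1 m² is 1 L, so volume = 4.78 × 76 = 363.28 L ≈ 363.3 L.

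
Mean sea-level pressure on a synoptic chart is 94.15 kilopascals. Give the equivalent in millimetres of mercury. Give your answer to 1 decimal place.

706.2 mmHg

1 kPa = 7.50062 mmHg, so 94.15 × 7.50062 = 706.2 mmHg.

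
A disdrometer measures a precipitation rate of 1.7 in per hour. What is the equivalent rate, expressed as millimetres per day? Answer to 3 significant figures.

1.7 in/hour × 25.4 mm/in × 24 hour/day = 1040 mm/day.

1040 mm/day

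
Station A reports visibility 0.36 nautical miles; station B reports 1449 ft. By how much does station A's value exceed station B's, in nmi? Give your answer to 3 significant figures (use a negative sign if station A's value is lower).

0.122 nmi

station B: 1449 ft = 0.23847 nmi.
Difference: 0.36000 − 0.23847 = 0.122 nmi.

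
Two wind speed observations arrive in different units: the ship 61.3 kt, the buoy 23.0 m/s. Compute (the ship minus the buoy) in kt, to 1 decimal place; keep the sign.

16.6 kt

the buoy: 23.0 m/s = 44.708 kt.
Difference: 61.300 − 44.708 = 16.6 kt.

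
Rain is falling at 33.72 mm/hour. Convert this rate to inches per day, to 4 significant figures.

33.72 mm/hour × 0.0393701 in/mm × 24 hour/day = 31.86 in/day.

31.86 in/day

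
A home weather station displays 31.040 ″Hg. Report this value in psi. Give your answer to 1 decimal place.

15.2 psi

1 inHg = 0.491154 psi, so 31.040 × 0.491154 = 15.2 psi.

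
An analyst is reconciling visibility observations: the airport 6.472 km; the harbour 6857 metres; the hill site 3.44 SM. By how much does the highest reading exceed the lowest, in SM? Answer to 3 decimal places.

0.821 SM

the airport: 6.472 km = 4.02151 SM.
the harbour: 6857 m = 4.26074 SM.
Spread: 4.26074 − 3.44000 = 0.821 SM.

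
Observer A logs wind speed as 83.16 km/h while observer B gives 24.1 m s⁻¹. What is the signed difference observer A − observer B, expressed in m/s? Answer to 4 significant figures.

-1.000 m/s

observer A: 83.16 km/h = 23.10000 m/s.
Difference: 23.10000 − 24.10000 = -1.000 m/s.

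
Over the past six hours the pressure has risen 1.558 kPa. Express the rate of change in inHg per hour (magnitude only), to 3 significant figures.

0.0767 inHg per hour

1.558 kPa / 6 h × 0.2953 inHg/kPa = 0.0767 inHg/h.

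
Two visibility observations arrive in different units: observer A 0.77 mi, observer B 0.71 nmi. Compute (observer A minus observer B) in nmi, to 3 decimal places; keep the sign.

observer A: 0.77 SM = 0.66911 nmi.
Difference: 0.66911 − 0.71000 = -0.041 nmi.

-0.041 nmi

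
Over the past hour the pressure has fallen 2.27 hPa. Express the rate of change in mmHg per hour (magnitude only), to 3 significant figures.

1.70 mmHg per hour

2.27 hPa / 1 h × 0.750062 mmHg/hPa = 1.70 mmHg/h.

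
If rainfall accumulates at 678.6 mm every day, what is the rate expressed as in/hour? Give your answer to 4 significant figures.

678.6 mm/day × 0.0393701 in/mm × 0.0416667 day/hour = 1.113 in/hour.

1.113 in/hour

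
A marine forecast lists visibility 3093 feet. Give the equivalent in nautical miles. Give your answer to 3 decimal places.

1 ft = 0.000164579 nmi, so 3093 × 0.000164579 = 0.509 nmi.

0.509 nmi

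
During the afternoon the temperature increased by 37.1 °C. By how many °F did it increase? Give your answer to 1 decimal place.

66.8 °F

For a temperature change the 32° offset cancels: Δ°F = 37.1 × 1.8 = 66.8 °F.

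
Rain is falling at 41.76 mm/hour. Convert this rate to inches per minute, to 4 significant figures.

41.76 mm/hour × 0.0393701 in/mm × 0.0166667 hour/minute = 0.02740 in/minute.

0.02740 in/minute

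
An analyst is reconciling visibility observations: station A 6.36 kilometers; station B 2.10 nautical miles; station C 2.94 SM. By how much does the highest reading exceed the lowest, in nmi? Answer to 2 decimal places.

1.33 nmi

station A: 6.36 km = 3.4341 nmi.
station C: 2.94 SM = 2.5548 nmi.
Spread: 3.4341 − 2.1000 = 1.33 nmi.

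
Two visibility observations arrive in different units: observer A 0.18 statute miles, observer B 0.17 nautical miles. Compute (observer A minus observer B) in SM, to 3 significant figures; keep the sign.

-0.0156 SM

observer B: 0.17 nmi = 0.195633 SM.
Difference: 0.180000 − 0.195633 = -0.0156 SM.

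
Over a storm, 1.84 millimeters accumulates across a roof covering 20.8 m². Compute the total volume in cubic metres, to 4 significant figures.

0.03827 cubic metres

1 mm over 1 m² is 1 L, so volume = 1.84 × 20.8 = 38.272 L = 0.03827 m³.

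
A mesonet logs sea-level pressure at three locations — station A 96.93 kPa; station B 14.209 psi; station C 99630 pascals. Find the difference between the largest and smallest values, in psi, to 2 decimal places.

station A: 96.93 kPa = 14.0585 psi.
station C: 99630 Pa = 14.4501 psi.
Spread: 14.4501 − 14.0585 = 0.39 psi.

0.39 psi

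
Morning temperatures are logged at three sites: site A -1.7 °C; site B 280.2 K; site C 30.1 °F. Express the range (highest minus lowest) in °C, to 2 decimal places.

site B: 280.2 K = 7.050 °C.
site C: 30.1 °F = -1.056 °C.
Spread: 7.050 − (-1.700) = 8.750 °C.

8.75 °C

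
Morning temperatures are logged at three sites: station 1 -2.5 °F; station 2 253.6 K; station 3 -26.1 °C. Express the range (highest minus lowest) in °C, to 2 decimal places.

6.93 °C

station 1: -2.5 °F = -19.167 °C.
station 2: 253.6 K = -19.550 °C.
Spread: (-19.167) − (-26.100) = 6.933 °C.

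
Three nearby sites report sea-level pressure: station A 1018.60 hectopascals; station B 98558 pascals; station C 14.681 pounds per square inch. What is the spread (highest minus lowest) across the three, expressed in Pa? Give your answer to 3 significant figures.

3300 Pa

station A: 1018.60 hPa = 101860.00 Pa.
station C: 14.681 psi = 101221.93 Pa.
Spread: 101860.00 − 98558.00 = 3300 Pa.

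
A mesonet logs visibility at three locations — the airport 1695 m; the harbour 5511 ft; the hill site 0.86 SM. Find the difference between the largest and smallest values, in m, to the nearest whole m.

311 m

the harbour: 5511 ft = 1679.75 m.
the hill site: 0.86 SM = 1384.04 m.
Spread: 1695.00 − 1384.04 = 311 m.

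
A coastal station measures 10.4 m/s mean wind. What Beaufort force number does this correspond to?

10.4 m/s lies in the Beaufort 5 band (fresh breeze, 8.0–10.7 m/s).

Beaufort force 5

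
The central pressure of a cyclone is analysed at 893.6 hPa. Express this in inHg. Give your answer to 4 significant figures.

1 hPa = 0.02953 inHg, so 893.6 × 0.02953 = 26.39 inHg.

26.39 inHg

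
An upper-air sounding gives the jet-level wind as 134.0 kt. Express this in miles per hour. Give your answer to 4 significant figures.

154.2 mph

1 kt = 1.15078 mph, so 134.0 × 1.15078 = 154.2 mph.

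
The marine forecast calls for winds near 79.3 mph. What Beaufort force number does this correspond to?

79.3 mph = 35.5 m/s, which is Beaufort 12 (hurricane force, ≥32.7 m/s).

Beaufort force 12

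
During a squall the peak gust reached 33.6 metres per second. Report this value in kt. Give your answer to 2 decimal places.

1 m/s = 1.94384 kt, so 33.6 × 1.94384 = 65.31 kt.

65.31 kt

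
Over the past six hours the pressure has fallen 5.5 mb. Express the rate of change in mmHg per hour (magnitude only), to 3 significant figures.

5.5 mb / 6 h × 0.750062 mmHg/mb = 0.688 mmHg/h.

0.688 mmHg per hour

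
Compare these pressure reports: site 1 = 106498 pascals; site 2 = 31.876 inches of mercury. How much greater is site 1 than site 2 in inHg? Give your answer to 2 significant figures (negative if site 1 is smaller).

-0.43 inHg

site 1: 106498 Pa = 31.4488 inHg.
Difference: 31.4488 − 31.8760 = -0.43 inHg.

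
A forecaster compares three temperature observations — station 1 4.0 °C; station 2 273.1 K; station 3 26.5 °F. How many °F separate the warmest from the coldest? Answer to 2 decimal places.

station 2: 273.1 K = -0.050 °C.
station 3: 26.5 °F = -3.056 °C.
Spread: 4.000 − (-3.056) = 7.056 °C = 12.70 °F.

12.70 °F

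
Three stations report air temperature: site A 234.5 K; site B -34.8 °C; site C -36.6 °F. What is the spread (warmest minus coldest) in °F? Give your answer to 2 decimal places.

site A: 234.5 K = -38.650 °C.
site C: -36.6 °F = -38.111 °C.
Spread: (-34.800) − (-38.650) = 3.850 °C = 6.93 °F.

6.93 °F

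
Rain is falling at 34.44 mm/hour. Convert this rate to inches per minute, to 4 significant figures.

0.02260 in/minute

34.44 mm/hour × 0.0393701 in/mm × 0.0166667 hour/minute = 0.02260 in/minute.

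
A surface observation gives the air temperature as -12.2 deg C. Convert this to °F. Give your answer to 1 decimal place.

°F = °C × 9/5 + 32 = -12.2 × 1.8 + 32 = 10.0 °F.

10.0 °F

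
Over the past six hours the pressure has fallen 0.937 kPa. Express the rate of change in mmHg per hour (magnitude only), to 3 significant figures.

0.937 kPa / 6 h × 7.50062 mmHg/kPa = 1.17 mmHg/h.

1.17 mmHg per hour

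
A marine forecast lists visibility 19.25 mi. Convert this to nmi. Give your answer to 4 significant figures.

1 SM = 0.868976 nmi, so 19.25 × 0.868976 = 16.73 nmi.

16.73 nmi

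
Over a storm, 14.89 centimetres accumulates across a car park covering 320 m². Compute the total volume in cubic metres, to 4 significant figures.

47.65 cubic metres

Depth: 14.89 cm × 10 = 148.9 mm.
1 mm over 1 m² is 1 L, so volume = 148.9 × 320 = 47648 L = 47.65 m³.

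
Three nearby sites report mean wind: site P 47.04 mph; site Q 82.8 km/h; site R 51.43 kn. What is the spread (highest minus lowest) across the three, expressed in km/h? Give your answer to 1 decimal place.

19.5 km/h

site P: 47.04 mph = 75.704 km/h.
site R: 51.43 kt = 95.248 km/h.
Spread: 95.248 − 75.704 = 19.5 km/h.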